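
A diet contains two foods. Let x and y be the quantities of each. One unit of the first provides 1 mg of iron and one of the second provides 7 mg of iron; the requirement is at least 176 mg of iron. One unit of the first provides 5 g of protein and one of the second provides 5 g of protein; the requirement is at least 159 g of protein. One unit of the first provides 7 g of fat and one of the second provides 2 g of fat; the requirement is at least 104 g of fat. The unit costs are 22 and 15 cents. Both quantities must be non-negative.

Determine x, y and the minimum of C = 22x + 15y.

x = 8, y = 24, minimum C = 536

Corner points and C = 22x + 15y:
  (0, 52) → C = 780
  (176, 0) → C = 3872
  (8, 24) → C = 536
The feasible region is unbounded (it extends along (0, 1), (1, 0)), but C strictly increases along every unbounded feasible direction, so there is no improving ray and the minimum is attained at a vertex.

The optimum lies where x + 7y = 176 and 7x + 2y = 104.
Solving simultaneously gives x = 8, y = 24.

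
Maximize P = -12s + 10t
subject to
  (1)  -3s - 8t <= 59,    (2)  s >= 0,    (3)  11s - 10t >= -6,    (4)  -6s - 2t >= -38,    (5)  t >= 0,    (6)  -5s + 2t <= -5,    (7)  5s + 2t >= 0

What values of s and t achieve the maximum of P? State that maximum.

Feasible corners and P = -12s + 10t:
  (184/41, 227/41) → P = 62/41
  (31/14, 85/28) → P = 53/14
  (19/3, 0) → P = -76
  (1, 0) → P = -12

s = 31/14, t = 85/28, maximum P = 53/14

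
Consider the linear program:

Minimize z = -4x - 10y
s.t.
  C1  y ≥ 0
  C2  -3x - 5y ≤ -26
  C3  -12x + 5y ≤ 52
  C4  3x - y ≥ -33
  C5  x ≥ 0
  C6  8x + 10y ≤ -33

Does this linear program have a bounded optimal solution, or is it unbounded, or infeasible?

The boundaries y = 0 and -3x - 5y = -26 meet at (26/3, 0), but that point violates 8x + 10y ≤ -33. Every candidate vertex is excluded by some other constraint, so the feasible region is empty.

infeasible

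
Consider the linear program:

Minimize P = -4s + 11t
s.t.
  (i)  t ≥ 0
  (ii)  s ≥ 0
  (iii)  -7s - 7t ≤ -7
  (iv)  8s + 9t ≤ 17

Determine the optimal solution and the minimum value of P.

s = 17/8, t = 0, minimum P = -17/2

Extreme points and P = -4s + 11t:
  (1, 0) → P = -4
  (17/8, 0) → P = -17/2
  (0, 1) → P = 11
  (0, 17/9) → P = 187/9

At the optimal vertex, t = 0 and 8s + 9t = 17.
Solving simultaneously gives s = 17/8, t = 0.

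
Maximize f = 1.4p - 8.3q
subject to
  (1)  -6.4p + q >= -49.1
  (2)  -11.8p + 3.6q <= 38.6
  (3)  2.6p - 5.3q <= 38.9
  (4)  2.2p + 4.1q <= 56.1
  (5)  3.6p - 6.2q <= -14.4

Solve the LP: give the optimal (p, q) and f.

Feasible corners and f = 1.4p - 8.3q:
  (25741/2844, 12551/1422) → f = -143591/2370
  (15941/1804, 6723/902) → f = -223211/4510
  (437/563, 7469/563) → f = -613809/5630
  (-109/35, 18/35) → f = -302/35

At the optimal vertex, -11.8p + 3.6q = 38.6 and 3.6p - 6.2q = -14.4.
Solving simultaneously gives p = -109/35, q = 18/35.

p = -109/35, q = 18/35, maximum f = -302/35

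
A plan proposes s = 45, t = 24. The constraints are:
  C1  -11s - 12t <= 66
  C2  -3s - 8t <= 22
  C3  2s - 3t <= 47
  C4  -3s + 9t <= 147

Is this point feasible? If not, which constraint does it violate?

C1: -783 ≤ 66 ✓
C2: -327 ≤ 22 ✓
C3: 18 ≤ 47 ✓
C4: 81 ≤ 147 ✓

feasible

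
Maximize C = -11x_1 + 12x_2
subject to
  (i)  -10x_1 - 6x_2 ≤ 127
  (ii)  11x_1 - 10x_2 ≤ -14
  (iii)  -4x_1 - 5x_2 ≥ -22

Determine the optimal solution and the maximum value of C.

x_1 = -59/2, x_2 = 28, maximum C = 1321/2

Extreme points and C = -11x_1 + 12x_2:
  (-677/83, -1257/166) → C = -95/83
  (-59/2, 28) → C = 1321/2
  (30/19, 298/95) → C = 1926/95

The binding constraints are -10x_1 - 6x_2 = 127 and -4x_1 - 5x_2 = -22.
Solving simultaneously gives x_1 = -59/2, x_2 = 28.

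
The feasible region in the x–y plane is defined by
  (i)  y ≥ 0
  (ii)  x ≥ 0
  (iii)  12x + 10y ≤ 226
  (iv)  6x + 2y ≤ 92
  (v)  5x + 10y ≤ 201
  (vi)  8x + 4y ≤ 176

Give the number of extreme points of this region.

Of the 15 pairwise boundary intersections, those satisfying every inequality are:
  (0, 0)
  (46/3, 0)
  (0, 201/10)
  (13, 7)
  (25/7, 641/35)

5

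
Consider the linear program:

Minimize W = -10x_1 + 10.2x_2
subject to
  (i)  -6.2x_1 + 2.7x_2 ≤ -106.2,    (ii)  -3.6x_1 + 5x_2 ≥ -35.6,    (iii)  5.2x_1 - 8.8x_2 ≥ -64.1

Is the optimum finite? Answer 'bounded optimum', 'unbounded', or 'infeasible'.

bounded optimum

Corner points and W = -10x_1 + 10.2x_2:
  (2718/133, 1010/133) → W = -16878/133
  (110763/4052, 47483/2026) → W = -173721/5065
  (31689/284, 10397/142) → W = -130989/355
The feasible region has finitely many vertices and no improving ray; the minimum is -130989/355 at (31689/284, 10397/142).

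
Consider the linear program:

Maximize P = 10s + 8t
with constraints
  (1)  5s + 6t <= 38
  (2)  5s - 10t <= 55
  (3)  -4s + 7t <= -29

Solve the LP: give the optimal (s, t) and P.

s = 71/8, t = -17/16, maximum P = 321/4

Vertices and P = 10s + 8t:
  (71/8, -17/16) → P = 321/4
  (440/59, 7/59) → P = 4456/59
  (-19, -15) → P = -310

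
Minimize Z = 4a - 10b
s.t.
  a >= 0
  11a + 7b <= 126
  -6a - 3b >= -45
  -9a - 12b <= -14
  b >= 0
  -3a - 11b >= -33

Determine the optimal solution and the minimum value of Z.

Extreme points and Z = 4a - 10b:
  (0, 7/6) → Z = -35/3
  (0, 3) → Z = -30
  (15/2, 0) → Z = 30
  (132/19, 21/19) → Z = 318/19
  (14/9, 0) → Z = 56/9

At the optimal vertex, a = 0 and -3a - 11b = -33.
Solving simultaneously gives a = 0, b = 3.

a = 0, b = 3, minimum Z = -30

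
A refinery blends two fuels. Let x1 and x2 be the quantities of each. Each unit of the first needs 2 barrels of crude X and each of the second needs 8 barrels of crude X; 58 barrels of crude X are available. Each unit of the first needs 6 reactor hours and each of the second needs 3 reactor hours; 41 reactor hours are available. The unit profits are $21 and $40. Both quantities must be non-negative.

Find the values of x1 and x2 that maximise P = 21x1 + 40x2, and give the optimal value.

x1 = 11/3, x2 = 19/3, maximum P = 991/3

Corner points and P = 21x1 + 40x2:
  (0, 0) → P = 0
  (0, 29/4) → P = 290
  (41/6, 0) → P = 287/2
  (11/3, 19/3) → P = 991/3

At the optimal vertex, 2x1 + 8x2 = 58 and 6x1 + 3x2 = 41.
Solving simultaneously gives x1 = 11/3, x2 = 19/3.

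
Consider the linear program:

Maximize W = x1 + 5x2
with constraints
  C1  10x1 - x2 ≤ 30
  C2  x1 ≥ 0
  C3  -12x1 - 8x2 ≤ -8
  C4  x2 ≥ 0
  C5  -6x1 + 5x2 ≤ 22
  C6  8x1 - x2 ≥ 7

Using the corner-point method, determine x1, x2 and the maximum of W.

Corner points and W = x1 + 5x2:
  (3, 0) → W = 3
  (43/11, 100/11) → W = 543/11
  (7/8, 0) → W = 7/8
  (57/34, 109/17) → W = 1147/34

At the optimal vertex, 10x1 - x2 = 30 and -6x1 + 5x2 = 22.
Solving simultaneously gives x1 = 43/11, x2 = 100/11.

x1 = 43/11, x2 = 100/11, maximum W = 543/11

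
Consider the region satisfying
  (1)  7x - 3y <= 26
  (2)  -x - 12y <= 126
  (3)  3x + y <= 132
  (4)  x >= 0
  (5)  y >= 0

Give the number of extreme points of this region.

4

The feasible vertices (each the meet of two boundaries and inside every other half-plane) are:
  (211/8, 423/8)
  (26/7, 0)
  (0, 132)
  (0, 0)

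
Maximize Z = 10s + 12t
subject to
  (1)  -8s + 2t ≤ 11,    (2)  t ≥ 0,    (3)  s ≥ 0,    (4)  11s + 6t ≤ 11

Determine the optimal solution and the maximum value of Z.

s = 0, t = 11/6, maximum Z = 22

Feasible corners and Z = 10s + 12t:
  (0, 0) → Z = 0
  (1, 0) → Z = 10
  (0, 11/6) → Z = 22

The optimum lies where s = 0 and 11s + 6t = 11.
Solving simultaneously gives s = 0, t = 11/6.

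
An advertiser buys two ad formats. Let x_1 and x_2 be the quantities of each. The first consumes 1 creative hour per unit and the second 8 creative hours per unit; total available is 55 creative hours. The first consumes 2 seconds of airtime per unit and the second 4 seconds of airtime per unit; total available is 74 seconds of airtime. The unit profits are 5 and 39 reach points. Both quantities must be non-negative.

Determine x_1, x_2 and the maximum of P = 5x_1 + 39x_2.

At the optimal vertex, x_1 + 8x_2 = 55 and 2x_1 + 4x_2 = 74.
Solving simultaneously gives x_1 = 31, x_2 = 3.

x_1 = 31, x_2 = 3, maximum P = 272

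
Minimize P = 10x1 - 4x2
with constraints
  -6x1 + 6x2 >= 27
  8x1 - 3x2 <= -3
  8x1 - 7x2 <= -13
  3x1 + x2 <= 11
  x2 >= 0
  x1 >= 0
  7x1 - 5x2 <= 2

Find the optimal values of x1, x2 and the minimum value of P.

x1 = 0, x2 = 11, minimum P = -44

Vertices and P = 10x1 - 4x2:
  (13/8, 49/8) → P = -33/4
  (0, 9/2) → P = -18
  (0, 11) → P = -44

At the optimal vertex, 3x1 + x2 = 11 and x1 = 0.
Solving simultaneously gives x1 = 0, x2 = 11.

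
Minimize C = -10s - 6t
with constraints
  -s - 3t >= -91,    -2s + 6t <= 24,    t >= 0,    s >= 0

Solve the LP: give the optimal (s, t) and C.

s = 91, t = 0, minimum C = -910

Vertices and C = -10s - 6t:
  (79/2, 103/6) → C = -498
  (91, 0) → C = -910
  (0, 4) → C = -24
  (0, 0) → C = 0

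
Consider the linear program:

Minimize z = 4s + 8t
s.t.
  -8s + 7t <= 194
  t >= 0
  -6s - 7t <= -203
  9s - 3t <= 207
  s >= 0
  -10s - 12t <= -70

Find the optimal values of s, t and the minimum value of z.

s = 686/27, t = 65/9, minimum z = 4304/27

Corner points and z = 4s + 8t:
  (9/14, 1394/49) → z = 11278/49
  (677/13, 1134/13) → z = 11780/13
  (686/27, 65/9) → z = 4304/27

The binding constraints are -6s - 7t = -203 and 9s - 3t = 207.
Solving simultaneously gives s = 686/27, t = 65/9.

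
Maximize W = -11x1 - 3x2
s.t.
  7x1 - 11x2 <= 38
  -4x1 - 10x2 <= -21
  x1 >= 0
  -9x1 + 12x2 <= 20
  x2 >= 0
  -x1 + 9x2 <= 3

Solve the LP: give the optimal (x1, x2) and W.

Feasible corners and W = -11x1 - 3x2:
  (38/7, 0) → W = -418/7
  (375/52, 59/52) → W = -2151/26
  (21/4, 0) → W = -231/4
  (159/46, 33/46) → W = -924/23

At the optimal vertex, -4x1 - 10x2 = -21 and -x1 + 9x2 = 3.
Solving simultaneously gives x1 = 159/46, x2 = 33/46.

x1 = 159/46, x2 = 33/46, maximum W = -924/23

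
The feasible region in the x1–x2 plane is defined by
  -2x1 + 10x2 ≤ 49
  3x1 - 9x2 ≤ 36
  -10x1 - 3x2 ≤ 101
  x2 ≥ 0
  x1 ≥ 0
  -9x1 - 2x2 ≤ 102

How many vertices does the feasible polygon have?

Of the 15 pairwise boundary intersections, those satisfying every inequality are:
  (267/4, 73/4)
  (0, 49/10)
  (12, 0)
  (0, 0)

4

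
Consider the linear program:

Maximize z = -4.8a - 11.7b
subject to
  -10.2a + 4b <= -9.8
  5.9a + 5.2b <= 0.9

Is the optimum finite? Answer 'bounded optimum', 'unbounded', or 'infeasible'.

From the feasible point (341/479, -304/479), moving in the direction (5.2, -5.9) keeps every constraint satisfied while z increases without bound.

unbounded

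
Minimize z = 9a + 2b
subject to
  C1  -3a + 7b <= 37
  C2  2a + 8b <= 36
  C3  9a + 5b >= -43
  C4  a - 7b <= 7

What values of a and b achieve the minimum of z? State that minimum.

a = -81/13, b = 34/13, minimum z = -661/13

Feasible corners and z = 9a + 2b:
  (-22/19, 91/19) → z = -16/19
  (-81/13, 34/13) → z = -661/13
  (14, 1) → z = 128
  (-133/34, -53/34) → z = -1303/34

The binding constraints are -3a + 7b = 37 and 9a + 5b = -43.
Solving simultaneously gives a = -81/13, b = 34/13.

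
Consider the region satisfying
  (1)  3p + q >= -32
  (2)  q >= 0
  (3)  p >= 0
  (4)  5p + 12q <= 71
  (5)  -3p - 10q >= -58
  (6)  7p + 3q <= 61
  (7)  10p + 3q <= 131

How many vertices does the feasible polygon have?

Pairwise boundary intersections that survive every other constraint:
  (0, 0)
  (61/7, 0)
  (0, 29/5)
  (1, 11/2)
  (173/23, 64/23)

5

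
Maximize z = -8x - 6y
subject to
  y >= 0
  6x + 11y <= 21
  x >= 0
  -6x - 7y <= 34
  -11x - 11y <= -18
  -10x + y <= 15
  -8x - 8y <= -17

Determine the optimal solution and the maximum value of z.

x = 19/40, y = 33/20, maximum z = -137/10

Vertices and z = -8x - 6y:
  (7/2, 0) → z = -28
  (17/8, 0) → z = -17
  (19/40, 33/20) → z = -137/10

At the optimal vertex, 6x + 11y = 21 and -8x - 8y = -17.
Solving simultaneously gives x = 19/40, y = 33/20.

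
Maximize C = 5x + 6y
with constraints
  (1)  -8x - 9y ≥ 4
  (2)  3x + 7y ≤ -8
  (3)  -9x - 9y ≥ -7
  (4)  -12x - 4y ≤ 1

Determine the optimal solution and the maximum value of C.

x = 44/29, y = -52/29, maximum C = -92/29

The feasible region is unbounded (it extends along (1, -3), (1, -1)), but C strictly decreases along every unbounded feasible direction, so there is no improving ray and the maximum is attained at a vertex.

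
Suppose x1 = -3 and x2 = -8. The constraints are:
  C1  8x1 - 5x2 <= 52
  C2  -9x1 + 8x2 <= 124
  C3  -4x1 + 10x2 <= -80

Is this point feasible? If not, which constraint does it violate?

not feasible — violates C3

Constraint C3: -4x1 + 10x2 = -68, which is not ≤ -80. All other constraints are satisfied.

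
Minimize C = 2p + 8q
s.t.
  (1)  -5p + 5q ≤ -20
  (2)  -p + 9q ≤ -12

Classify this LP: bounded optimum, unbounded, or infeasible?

From the feasible point (3, -1), moving in the direction (-5, -5) keeps every constraint satisfied while C decreases without bound.

unbounded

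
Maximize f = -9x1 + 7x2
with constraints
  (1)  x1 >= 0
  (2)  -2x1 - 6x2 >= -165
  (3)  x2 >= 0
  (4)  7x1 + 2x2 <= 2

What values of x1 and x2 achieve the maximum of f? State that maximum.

Corner points and f = -9x1 + 7x2:
  (0, 0) → f = 0
  (0, 1) → f = 7
  (2/7, 0) → f = -18/7

At the optimal vertex, x1 = 0 and 7x1 + 2x2 = 2.
Solving simultaneously gives x1 = 0, x2 = 1.

x1 = 0, x2 = 1, maximum f = 7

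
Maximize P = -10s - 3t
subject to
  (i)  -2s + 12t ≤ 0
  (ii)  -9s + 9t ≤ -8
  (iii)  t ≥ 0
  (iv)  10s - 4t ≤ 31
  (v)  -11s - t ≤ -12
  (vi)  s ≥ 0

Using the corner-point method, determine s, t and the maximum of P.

s = 12/11, t = 0, maximum P = -120/11

Extreme points and P = -10s - 3t:
  (93/28, 31/56) → P = -279/8
  (72/67, 12/67) → P = -756/67
  (31/10, 0) → P = -31
  (12/11, 0) → P = -120/11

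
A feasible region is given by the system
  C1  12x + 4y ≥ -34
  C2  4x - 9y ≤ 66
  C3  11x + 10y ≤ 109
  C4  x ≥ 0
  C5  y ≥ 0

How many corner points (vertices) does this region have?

The feasible vertices (each the meet of two boundaries and inside every other half-plane) are:
  (0, 109/10)
  (109/11, 0)
  (0, 0)

3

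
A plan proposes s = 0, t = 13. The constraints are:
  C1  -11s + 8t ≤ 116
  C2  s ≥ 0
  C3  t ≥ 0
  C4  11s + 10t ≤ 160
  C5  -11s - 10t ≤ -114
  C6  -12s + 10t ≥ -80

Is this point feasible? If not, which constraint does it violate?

feasible

C1: 104 ≤ 116 ✓
C2: 0 ≥ 0 ✓
C3: 13 ≥ 0 ✓
C4: 130 ≤ 160 ✓
C5: -130 ≤ -114 ✓
C6: 130 ≥ -80 ✓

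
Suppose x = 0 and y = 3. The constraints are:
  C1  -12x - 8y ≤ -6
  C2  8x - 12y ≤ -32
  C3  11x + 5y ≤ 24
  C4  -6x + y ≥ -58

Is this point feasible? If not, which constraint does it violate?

feasible

C1: -24 ≤ -6 ✓
C2: -36 ≤ -32 ✓
C3: 15 ≤ 24 ✓
C4: 3 ≥ -58 ✓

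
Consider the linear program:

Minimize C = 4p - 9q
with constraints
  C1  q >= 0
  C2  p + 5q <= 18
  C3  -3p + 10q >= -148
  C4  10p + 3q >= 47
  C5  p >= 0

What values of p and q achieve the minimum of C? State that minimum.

Vertices and C = 4p - 9q:
  (18, 0) → C = 72
  (47/10, 0) → C = 94/5
  (181/47, 133/47) → C = -473/47

The optimum lies where p + 5q = 18 and 10p + 3q = 47.
Solving simultaneously gives p = 181/47, q = 133/47.

p = 181/47, q = 133/47, minimum C = -473/47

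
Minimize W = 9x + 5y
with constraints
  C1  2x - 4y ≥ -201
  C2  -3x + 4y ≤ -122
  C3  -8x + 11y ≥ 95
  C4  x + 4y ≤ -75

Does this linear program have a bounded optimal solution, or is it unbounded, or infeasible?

infeasible

The boundaries 2x - 4y = -201 and x + 4y = -75 meet at (-92, 17/4), but that point violates -3x + 4y ≤ -122. Every candidate vertex is excluded by some other constraint, so the feasible region is empty.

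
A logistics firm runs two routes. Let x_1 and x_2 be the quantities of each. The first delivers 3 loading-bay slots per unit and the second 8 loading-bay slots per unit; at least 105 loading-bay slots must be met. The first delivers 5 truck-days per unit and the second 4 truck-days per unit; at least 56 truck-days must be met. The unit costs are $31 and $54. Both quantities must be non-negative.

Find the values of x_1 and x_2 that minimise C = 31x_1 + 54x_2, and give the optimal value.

Vertices and C = 31x_1 + 54x_2:
  (0, 14) → C = 756
  (35, 0) → C = 1085
  (1, 51/4) → C = 1439/2
The feasible region is unbounded (it extends along (0, 1), (1, 0)), but C strictly increases along every unbounded feasible direction, so there is no improving ray and the minimum is attained at a vertex.

At the optimal vertex, 3x_1 + 8x_2 = 105 and 5x_1 + 4x_2 = 56.
Solving simultaneously gives x_1 = 1, x_2 = 51/4.

x_1 = 1, x_2 = 51/4, minimum C = 1439/2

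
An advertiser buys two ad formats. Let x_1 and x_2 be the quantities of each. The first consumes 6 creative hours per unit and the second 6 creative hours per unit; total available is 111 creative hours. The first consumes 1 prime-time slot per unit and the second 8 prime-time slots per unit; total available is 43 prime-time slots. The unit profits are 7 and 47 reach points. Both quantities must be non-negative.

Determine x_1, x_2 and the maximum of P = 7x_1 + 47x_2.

Feasible corners and P = 7x_1 + 47x_2:
  (0, 0) → P = 0
  (0, 43/8) → P = 2021/8
  (37/2, 0) → P = 259/2
  (15, 7/2) → P = 539/2

x_1 = 15, x_2 = 7/2, maximum P = 539/2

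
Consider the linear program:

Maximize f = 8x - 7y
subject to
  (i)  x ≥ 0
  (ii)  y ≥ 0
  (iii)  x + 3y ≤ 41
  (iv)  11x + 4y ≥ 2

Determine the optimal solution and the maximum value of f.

Vertices and f = 8x - 7y:
  (0, 41/3) → f = -287/3
  (0, 1/2) → f = -7/2
  (41, 0) → f = 328
  (2/11, 0) → f = 16/11

The binding constraints are y = 0 and x + 3y = 41.
Solving simultaneously gives x = 41, y = 0.

x = 41, y = 0, maximum f = 328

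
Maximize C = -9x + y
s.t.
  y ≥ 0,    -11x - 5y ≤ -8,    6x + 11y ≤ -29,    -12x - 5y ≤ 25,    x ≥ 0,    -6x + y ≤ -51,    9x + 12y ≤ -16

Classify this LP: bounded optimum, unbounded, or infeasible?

infeasible

The boundaries -11x - 5y = -8 and -6x + y = -51 meet at (263/41, -513/41), but that point violates y ≥ 0. Every candidate vertex is excluded by some other constraint, so the feasible region is empty.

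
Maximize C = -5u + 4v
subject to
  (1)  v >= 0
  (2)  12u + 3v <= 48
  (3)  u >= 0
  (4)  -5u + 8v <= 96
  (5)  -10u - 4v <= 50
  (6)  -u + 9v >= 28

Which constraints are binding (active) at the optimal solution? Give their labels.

Corner points and C = -5u + 4v:
  (32/37, 464/37) → C = 1696/37
  (116/37, 128/37) → C = -68/37
  (0, 12) → C = 48
  (0, 28/9) → C = 112/9

The maximum is at (0, 12). Substituting into each constraint, equality holds for (3) and (4); the remaining constraints have slack.

(3) and (4)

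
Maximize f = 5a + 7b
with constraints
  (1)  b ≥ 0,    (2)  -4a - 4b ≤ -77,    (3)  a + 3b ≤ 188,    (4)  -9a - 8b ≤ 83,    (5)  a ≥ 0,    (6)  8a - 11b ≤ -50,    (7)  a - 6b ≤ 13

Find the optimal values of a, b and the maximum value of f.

Vertices and f = 5a + 7b:
  (0, 77/4) → f = 539/4
  (647/76, 204/19) → f = 8947/76
  (0, 188/3) → f = 1316/3
  (274/5, 222/5) → f = 2924/5

a = 274/5, b = 222/5, maximum f = 2924/5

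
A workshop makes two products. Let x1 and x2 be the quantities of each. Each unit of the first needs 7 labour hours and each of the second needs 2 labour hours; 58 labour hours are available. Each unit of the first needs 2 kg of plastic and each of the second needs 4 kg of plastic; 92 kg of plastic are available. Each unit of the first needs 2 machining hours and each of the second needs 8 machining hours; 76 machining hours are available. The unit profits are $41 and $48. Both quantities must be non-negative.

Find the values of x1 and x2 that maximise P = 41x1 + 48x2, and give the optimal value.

Vertices and P = 41x1 + 48x2:
  (0, 0) → P = 0
  (0, 19/2) → P = 456
  (58/7, 0) → P = 2378/7
  (6, 8) → P = 630

x1 = 6, x2 = 8, maximum P = 630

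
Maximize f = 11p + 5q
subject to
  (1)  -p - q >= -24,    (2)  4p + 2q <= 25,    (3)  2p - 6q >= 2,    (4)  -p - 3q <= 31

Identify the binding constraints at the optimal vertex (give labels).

(2) and (4)

Feasible corners and f = 11p + 5q:
  (11/2, 3/2) → f = 68
  (137/10, -149/10) → f = 381/5
  (-15, -16/3) → f = -575/3

The maximum is at (137/10, -149/10). Substituting into each constraint, equality holds for (2) and (4); the remaining constraints have slack.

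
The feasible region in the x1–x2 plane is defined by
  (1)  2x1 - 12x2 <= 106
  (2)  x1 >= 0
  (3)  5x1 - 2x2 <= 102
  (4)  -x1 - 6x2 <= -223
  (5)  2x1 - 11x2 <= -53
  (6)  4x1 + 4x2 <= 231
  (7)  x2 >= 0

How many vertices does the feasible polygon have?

Of the 21 pairwise boundary intersections, those satisfying every inequality are:
  (0, 223/6)
  (0, 231/4)
  (247/10, 661/20)

3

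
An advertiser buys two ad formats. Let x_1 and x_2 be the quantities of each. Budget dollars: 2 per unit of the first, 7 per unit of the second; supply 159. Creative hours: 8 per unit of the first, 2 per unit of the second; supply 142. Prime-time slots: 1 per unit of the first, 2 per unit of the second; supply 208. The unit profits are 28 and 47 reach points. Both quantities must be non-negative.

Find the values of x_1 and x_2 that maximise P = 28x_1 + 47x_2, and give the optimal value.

x_1 = 13, x_2 = 19, maximum P = 1257

Feasible corners and P = 28x_1 + 47x_2:
  (0, 0) → P = 0
  (0, 159/7) → P = 7473/7
  (71/4, 0) → P = 497
  (13, 19) → P = 1257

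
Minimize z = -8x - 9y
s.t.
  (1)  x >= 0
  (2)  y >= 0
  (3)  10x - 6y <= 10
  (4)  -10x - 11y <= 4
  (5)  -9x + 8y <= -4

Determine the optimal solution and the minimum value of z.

x = 28/13, y = 25/13, minimum z = -449/13

Feasible corners and z = -8x - 9y:
  (1, 0) → z = -8
  (4/9, 0) → z = -32/9
  (28/13, 25/13) → z = -449/13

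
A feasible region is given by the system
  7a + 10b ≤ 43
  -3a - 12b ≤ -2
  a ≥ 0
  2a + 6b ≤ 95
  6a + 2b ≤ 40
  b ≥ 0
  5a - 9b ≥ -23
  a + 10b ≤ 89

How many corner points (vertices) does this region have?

5

Of the 28 pairwise boundary intersections, those satisfying every inequality are:
  (43/7, 0)
  (157/113, 376/113)
  (0, 1/6)
  (2/3, 0)
  (0, 23/9)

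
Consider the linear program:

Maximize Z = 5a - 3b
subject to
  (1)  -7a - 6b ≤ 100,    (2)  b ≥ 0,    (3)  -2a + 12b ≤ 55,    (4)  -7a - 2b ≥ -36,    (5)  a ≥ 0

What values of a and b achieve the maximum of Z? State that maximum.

a = 36/7, b = 0, maximum Z = 180/7

Vertices and Z = 5a - 3b:
  (36/7, 0) → Z = 180/7
  (0, 0) → Z = 0
  (161/44, 457/88) → Z = 239/88
  (0, 55/12) → Z = -55/4

At the optimal vertex, b = 0 and -7a - 2b = -36.
Solving simultaneously gives a = 36/7, b = 0.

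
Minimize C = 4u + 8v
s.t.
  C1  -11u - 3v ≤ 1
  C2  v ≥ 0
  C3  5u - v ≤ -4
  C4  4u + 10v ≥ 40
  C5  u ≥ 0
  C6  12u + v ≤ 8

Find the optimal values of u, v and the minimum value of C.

Feasible corners and C = 4u + 8v:
  (0, 4) → C = 32
  (4/17, 88/17) → C = 720/17
  (0, 8) → C = 64

u = 0, v = 4, minimum C = 32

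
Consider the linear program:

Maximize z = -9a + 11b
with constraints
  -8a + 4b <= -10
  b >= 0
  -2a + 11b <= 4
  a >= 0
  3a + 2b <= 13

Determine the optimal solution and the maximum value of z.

a = 63/40, b = 13/20, maximum z = -281/40

Corner points and z = -9a + 11b:
  (5/4, 0) → z = -45/4
  (63/40, 13/20) → z = -281/40
  (13/3, 0) → z = -39
  (135/37, 38/37) → z = -797/37

The optimum lies where -8a + 4b = -10 and -2a + 11b = 4.
Solving simultaneously gives a = 63/40, b = 13/20.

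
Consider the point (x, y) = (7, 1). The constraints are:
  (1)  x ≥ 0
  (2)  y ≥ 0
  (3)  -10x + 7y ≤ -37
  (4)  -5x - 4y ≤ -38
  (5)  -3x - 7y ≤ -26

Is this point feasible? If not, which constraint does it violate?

feasible

(1): 7 ≥ 0 ✓
(2): 1 ≥ 0 ✓
(3): -63 ≤ -37 ✓
(4): -39 ≤ -38 ✓
(5): -28 ≤ -26 ✓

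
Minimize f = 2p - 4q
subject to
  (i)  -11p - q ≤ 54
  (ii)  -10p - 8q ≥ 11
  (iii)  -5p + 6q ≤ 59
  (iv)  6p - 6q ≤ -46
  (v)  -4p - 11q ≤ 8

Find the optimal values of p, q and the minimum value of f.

The binding constraints are -10p - 8q = 11 and -5p + 6q = 59.
Solving simultaneously gives p = -269/50, q = 107/20.

p = -269/50, q = 107/20, minimum f = -804/25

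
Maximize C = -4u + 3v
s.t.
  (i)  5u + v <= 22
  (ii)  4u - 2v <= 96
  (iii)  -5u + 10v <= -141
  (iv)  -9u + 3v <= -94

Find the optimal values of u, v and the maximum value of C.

u = 20/3, v = -34/3, maximum C = -182/3

Extreme points and C = -4u + 3v:
  (10, -28) → C = -124
  (20/3, -34/3) → C = -182/3
  (-50/3, -244/3) → C = -532/3

The optimum lies where 5u + v = 22 and -9u + 3v = -94.
Solving simultaneously gives u = 20/3, v = -34/3.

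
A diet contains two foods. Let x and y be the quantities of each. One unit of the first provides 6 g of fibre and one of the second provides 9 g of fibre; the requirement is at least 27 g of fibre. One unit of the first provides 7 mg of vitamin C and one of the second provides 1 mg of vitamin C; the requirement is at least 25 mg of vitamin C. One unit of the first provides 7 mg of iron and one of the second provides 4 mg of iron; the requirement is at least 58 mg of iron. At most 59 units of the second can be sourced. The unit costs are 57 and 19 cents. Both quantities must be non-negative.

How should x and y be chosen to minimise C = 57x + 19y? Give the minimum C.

x = 2, y = 11, minimum C = 323

Vertices and C = 57x + 19y:
  (0, 25) → C = 475
  (0, 59) → C = 1121
  (58/7, 0) → C = 3306/7
  (2, 11) → C = 323
The feasible region is unbounded (it extends along (1, 0)), but C strictly increases along every unbounded feasible direction, so there is no improving ray and the minimum is attained at a vertex.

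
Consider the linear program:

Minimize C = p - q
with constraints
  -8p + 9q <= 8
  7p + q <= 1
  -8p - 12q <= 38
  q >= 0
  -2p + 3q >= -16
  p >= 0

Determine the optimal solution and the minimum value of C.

Corner points and C = p - q:
  (1/71, 64/71) → C = -63/71
  (0, 8/9) → C = -8/9
  (1/7, 0) → C = 1/7
  (0, 0) → C = 0

p = 0, q = 8/9, minimum C = -8/9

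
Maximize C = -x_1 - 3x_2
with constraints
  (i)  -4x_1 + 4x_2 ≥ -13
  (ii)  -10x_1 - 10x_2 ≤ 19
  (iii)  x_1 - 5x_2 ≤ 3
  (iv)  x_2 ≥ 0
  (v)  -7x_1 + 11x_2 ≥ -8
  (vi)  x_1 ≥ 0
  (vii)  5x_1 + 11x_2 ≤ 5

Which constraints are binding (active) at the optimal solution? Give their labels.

(iv) and (vi)

Extreme points and C = -x_1 - 3x_2:
  (0, 0) → C = 0
  (1, 0) → C = -1
  (0, 5/11) → C = -15/11

The maximum is at (0, 0). Substituting into each constraint, equality holds for (iv) and (vi); the remaining constraints have slack.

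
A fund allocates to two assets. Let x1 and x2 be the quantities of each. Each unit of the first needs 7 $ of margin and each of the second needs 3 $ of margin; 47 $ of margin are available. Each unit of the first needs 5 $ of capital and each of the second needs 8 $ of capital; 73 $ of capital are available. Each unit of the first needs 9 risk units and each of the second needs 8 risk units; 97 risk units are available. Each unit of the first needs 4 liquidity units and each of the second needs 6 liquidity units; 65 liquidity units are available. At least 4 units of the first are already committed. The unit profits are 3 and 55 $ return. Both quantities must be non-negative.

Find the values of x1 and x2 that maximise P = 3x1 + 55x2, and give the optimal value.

x1 = 4, x2 = 19/3, maximum P = 1081/3

The optimum lies where 7x1 + 3x2 = 47 and x1 = 4.
Solving simultaneously gives x1 = 4, x2 = 19/3.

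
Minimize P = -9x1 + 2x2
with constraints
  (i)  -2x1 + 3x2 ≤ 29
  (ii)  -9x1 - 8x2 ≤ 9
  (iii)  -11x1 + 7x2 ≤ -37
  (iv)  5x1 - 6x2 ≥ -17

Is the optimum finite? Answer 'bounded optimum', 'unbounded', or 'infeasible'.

unbounded

From the feasible point (41, 37), moving in the direction (8, -9) keeps every constraint satisfied while P decreases without bound.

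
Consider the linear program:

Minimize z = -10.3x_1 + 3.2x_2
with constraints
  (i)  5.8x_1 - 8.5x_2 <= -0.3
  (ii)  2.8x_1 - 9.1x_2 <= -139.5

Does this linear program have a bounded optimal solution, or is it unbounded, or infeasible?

From the feasible point (19717/483, 13471/483), moving in the direction (8.5, 5.8) keeps every constraint satisfied while z decreases without bound.

unbounded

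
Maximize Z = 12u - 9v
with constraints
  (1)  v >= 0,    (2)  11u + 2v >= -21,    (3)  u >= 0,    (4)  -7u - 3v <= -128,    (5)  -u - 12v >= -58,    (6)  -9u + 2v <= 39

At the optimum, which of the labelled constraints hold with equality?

Extreme points and Z = 12u - 9v:
  (128/7, 0) → Z = 1536/7
  (58, 0) → Z = 696
  (454/27, 278/81) → Z = 1538/9

The maximum is at (58, 0). Substituting into each constraint, equality holds for (1) and (5); the remaining constraints have slack.

(1) and (5)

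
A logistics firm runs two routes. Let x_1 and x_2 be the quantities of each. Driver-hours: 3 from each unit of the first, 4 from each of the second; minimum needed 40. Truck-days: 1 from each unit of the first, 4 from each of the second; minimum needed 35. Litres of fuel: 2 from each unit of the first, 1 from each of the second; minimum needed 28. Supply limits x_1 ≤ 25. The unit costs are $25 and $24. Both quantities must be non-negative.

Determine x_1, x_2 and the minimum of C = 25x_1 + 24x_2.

x_1 = 11, x_2 = 6, minimum C = 419

Feasible corners and C = 25x_1 + 24x_2:
  (0, 28) → C = 672
  (11, 6) → C = 419
  (25, 5/2) → C = 685
The feasible region is unbounded (it extends along (0, 1)), but C strictly increases along every unbounded feasible direction, so there is no improving ray and the minimum is attained at a vertex.

The binding constraints are x_1 + 4x_2 = 35 and 2x_1 + x_2 = 28.
Solving simultaneously gives x_1 = 11, x_2 = 6.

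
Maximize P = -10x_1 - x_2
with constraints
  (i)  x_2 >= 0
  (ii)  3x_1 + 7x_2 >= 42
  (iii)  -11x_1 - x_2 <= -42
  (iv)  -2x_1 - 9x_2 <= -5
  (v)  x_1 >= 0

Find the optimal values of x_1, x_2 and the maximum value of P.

Feasible corners and P = -10x_1 - x_2:
  (14, 0) → P = -140
  (126/37, 168/37) → P = -1428/37
  (0, 42) → P = -42
The feasible region is unbounded (it extends along (0, 1), (1, 0)), but P strictly decreases along every unbounded feasible direction, so there is no improving ray and the maximum is attained at a vertex.

The optimum lies where 3x_1 + 7x_2 = 42 and -11x_1 - x_2 = -42.
Solving simultaneously gives x_1 = 126/37, x_2 = 168/37.

x_1 = 126/37, x_2 = 168/37, maximum P = -1428/37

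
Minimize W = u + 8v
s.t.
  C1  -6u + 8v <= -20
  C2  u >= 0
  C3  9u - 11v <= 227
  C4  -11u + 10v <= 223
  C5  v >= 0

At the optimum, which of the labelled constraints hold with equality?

C1 and C5

Vertices and W = u + 8v:
  (266, 197) → W = 1842
  (10/3, 0) → W = 10/3
  (227/9, 0) → W = 227/9

The minimum is at (10/3, 0). Substituting into each constraint, equality holds for C1 and C5; the remaining constraints have slack.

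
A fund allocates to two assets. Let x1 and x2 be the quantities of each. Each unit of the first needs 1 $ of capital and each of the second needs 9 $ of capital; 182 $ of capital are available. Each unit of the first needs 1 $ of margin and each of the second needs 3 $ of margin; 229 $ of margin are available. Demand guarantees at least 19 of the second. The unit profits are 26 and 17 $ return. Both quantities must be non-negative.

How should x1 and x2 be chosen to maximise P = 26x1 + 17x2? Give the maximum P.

x1 = 11, x2 = 19, maximum P = 609

Corner points and P = 26x1 + 17x2:
  (0, 182/9) → P = 3094/9
  (0, 19) → P = 323
  (11, 19) → P = 609

The optimum lies where x1 + 9x2 = 182 and x2 = 19.
Solving simultaneously gives x1 = 11, x2 = 19.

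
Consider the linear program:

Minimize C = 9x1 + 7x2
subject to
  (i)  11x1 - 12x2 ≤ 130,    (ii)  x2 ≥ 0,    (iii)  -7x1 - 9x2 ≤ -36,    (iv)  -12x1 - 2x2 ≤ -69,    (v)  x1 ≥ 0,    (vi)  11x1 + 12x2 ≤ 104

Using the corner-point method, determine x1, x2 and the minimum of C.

Corner points and C = 9x1 + 7x2:
  (23/4, 0) → C = 207/4
  (104/11, 0) → C = 936/11
  (310/61, 489/122) → C = 9003/122

The binding constraints are x2 = 0 and -12x1 - 2x2 = -69.
Solving simultaneously gives x1 = 23/4, x2 = 0.

x1 = 23/4, x2 = 0, minimum C = 207/4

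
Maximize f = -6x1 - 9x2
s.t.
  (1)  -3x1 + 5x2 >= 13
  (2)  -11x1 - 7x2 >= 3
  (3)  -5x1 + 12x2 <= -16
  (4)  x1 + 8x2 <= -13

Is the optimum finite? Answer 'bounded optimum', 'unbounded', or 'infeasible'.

From the feasible point (-236/11, -113/11), moving in the direction (-5, -3) keeps every constraint satisfied while f increases without bound.

unbounded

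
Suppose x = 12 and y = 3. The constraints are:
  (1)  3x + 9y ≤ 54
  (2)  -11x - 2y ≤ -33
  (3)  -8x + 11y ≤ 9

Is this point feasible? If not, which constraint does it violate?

Constraint (1): 3x + 9y = 63, which is not ≤ 54. All other constraints are satisfied.

not feasible — violates (1)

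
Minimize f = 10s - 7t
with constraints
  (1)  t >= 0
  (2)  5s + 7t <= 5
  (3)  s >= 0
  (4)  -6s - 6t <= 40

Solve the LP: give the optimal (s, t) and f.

At the optimal vertex, 5s + 7t = 5 and s = 0.
Solving simultaneously gives s = 0, t = 5/7.

s = 0, t = 5/7, minimum f = -5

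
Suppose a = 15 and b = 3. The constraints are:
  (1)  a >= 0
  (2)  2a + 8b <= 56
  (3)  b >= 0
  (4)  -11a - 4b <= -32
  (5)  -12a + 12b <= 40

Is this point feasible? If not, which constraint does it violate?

(1): 15 ≥ 0 ✓
(2): 54 ≤ 56 ✓
(3): 3 ≥ 0 ✓
(4): -177 ≤ -32 ✓
(5): -144 ≤ 40 ✓

feasible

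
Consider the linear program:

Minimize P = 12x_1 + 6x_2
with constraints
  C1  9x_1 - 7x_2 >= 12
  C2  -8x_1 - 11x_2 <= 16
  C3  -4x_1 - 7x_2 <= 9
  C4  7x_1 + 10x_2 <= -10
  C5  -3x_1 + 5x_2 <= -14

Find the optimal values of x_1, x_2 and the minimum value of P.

x_1 = 53/41, x_2 = -83/41, minimum P = 138/41

Corner points and P = 12x_1 + 6x_2:
  (20/9, -23/9) → P = 34/3
  (53/41, -83/41) → P = 138/41
  (18/13, -128/65) → P = 24/5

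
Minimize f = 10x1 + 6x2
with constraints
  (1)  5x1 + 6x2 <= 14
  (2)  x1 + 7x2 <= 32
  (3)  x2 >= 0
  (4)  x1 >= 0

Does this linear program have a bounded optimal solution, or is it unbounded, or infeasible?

Corner points and f = 10x1 + 6x2:
  (14/5, 0) → f = 28
  (0, 7/3) → f = 14
  (0, 0) → f = 0
The feasible region has finitely many vertices and no improving ray; the minimum is 0 at (0, 0).

bounded optimum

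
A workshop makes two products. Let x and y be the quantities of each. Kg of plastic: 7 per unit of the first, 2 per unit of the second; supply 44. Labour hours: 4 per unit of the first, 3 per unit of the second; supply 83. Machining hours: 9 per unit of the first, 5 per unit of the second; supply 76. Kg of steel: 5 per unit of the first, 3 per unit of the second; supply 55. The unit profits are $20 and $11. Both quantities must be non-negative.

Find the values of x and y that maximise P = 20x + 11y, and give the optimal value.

x = 4, y = 8, maximum P = 168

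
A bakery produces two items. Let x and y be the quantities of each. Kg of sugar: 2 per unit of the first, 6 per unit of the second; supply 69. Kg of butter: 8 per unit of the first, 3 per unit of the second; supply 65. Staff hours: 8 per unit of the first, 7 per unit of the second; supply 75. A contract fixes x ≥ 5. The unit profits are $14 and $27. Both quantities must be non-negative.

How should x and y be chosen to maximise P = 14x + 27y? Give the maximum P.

The binding constraints are 8x + 7y = 75 and x = 5.
Solving simultaneously gives x = 5, y = 5.

x = 5, y = 5, maximum P = 205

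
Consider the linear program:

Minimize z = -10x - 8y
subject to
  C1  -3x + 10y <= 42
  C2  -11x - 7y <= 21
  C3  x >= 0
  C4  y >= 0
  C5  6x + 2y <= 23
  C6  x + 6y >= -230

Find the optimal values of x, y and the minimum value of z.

x = 73/33, y = 107/22, minimum z = -2014/33

Corner points and z = -10x - 8y:
  (0, 21/5) → z = -168/5
  (73/33, 107/22) → z = -2014/33
  (0, 0) → z = 0
  (23/6, 0) → z = -115/3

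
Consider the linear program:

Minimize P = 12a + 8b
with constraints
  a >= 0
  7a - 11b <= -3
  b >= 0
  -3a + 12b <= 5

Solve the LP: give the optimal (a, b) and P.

Vertices and P = 12a + 8b:
  (0, 3/11) → P = 24/11
  (0, 5/12) → P = 10/3
  (19/51, 26/51) → P = 436/51

The binding constraints are a = 0 and 7a - 11b = -3.
Solving simultaneously gives a = 0, b = 3/11.

a = 0, b = 3/11, minimum P = 24/11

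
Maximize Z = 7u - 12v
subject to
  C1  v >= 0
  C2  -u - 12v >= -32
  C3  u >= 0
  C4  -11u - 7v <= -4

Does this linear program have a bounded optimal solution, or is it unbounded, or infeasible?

bounded optimum

Feasible corners and Z = 7u - 12v:
  (32, 0) → Z = 224
  (4/11, 0) → Z = 28/11
  (0, 8/3) → Z = -32
  (0, 4/7) → Z = -48/7
The feasible region has finitely many vertices and no improving ray; the maximum is 224 at (32, 0).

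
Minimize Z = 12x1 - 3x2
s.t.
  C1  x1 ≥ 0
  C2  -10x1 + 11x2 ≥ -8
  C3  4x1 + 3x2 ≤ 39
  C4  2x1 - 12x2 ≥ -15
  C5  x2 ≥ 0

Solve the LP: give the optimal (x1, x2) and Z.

x1 = 0, x2 = 5/4, minimum Z = -15/4

Feasible corners and Z = 12x1 - 3x2:
  (0, 5/4) → Z = -15/4
  (0, 0) → Z = 0
  (261/98, 83/49) → Z = 1317/49
  (4/5, 0) → Z = 48/5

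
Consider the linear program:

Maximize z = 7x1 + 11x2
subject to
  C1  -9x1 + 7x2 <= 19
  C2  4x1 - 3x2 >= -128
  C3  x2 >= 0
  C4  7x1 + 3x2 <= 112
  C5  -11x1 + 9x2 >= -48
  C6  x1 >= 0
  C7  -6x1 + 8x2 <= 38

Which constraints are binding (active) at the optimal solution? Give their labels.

Vertices and z = 7x1 + 11x2:
  (0, 19/7) → z = 209/7
  (19/5, 38/5) → z = 551/5
  (48/11, 0) → z = 336/11
  (0, 0) → z = 0
  (12, 28/3) → z = 560/3
  (391/37, 469/37) → z = 7896/37

The maximum is at (391/37, 469/37). Substituting into each constraint, equality holds for C4 and C7; the remaining constraints have slack.

C4 and C7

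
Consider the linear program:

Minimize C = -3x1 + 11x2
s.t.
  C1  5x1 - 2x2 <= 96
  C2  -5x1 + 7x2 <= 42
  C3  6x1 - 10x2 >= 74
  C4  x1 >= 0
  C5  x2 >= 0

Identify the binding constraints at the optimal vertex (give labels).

Extreme points and C = -3x1 + 11x2:
  (406/19, 103/19) → C = -85/19
  (96/5, 0) → C = -288/5
  (37/3, 0) → C = -37

The minimum is at (96/5, 0). Substituting into each constraint, equality holds for C1 and C5; the remaining constraints have slack.

C1 and C5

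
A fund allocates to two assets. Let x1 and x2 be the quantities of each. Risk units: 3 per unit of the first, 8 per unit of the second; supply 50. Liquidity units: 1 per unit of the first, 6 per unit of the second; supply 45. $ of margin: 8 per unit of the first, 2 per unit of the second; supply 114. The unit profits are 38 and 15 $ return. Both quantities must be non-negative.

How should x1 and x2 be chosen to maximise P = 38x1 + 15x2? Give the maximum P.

x1 = 14, x2 = 1, maximum P = 547

Corner points and P = 38x1 + 15x2:
  (0, 0) → P = 0
  (0, 25/4) → P = 375/4
  (57/4, 0) → P = 1083/2
  (14, 1) → P = 547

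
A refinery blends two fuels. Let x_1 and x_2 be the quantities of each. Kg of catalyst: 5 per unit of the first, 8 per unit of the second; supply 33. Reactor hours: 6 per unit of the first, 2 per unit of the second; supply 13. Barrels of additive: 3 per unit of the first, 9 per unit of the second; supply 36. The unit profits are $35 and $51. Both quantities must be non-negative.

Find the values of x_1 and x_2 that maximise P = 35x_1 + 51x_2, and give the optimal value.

Extreme points and P = 35x_1 + 51x_2:
  (0, 0) → P = 0
  (0, 4) → P = 204
  (13/6, 0) → P = 455/6
  (1, 7/2) → P = 427/2
  (3/7, 27/7) → P = 1482/7

At the optimal vertex, 5x_1 + 8x_2 = 33 and 6x_1 + 2x_2 = 13.
Solving simultaneously gives x_1 = 1, x_2 = 7/2.

x_1 = 1, x_2 = 7/2, maximum P = 427/2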